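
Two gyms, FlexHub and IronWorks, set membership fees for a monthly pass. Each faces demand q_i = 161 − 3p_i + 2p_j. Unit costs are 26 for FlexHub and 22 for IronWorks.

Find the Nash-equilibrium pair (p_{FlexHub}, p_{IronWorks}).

59, 57.5

FlexHub's profit: π = (p_{FlexHub} − 26)(161 − 3p_{FlexHub} + 2p_{IronWorks}).
∂π/∂p_{FlexHub} = 239 − 6p_{FlexHub} + 2p_{IronWorks} = 0 ⇒ p_{FlexHub} = 239/6 + (1/3)p_{IronWorks}.
Similarly p_{IronWorks} = 227/6 + (1/3)p_{FlexHub}.
Plugging p_{IronWorks} into FlexHub's best response: p_{FlexHub} = 239/6 + (1/3)(227/6 + (1/3)p_{FlexHub}) ⇒ (8/9)p_{FlexHub} = 472/9, so p_{FlexHub} = 59.
Then p_{IronWorks} = 227/6 + (1/3)·59 = 57.5.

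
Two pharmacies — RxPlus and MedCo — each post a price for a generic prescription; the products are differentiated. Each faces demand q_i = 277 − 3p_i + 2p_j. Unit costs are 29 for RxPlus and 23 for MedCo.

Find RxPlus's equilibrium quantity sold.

182.625

RxPlus's profit: π = (p_{RxPlus} − 29)(277 − 3p_{RxPlus} + 2p_{MedCo}).
∂π/∂p_{RxPlus} = 364 − 6p_{RxPlus} + 2p_{MedCo} = 0 ⇒ p_{RxPlus} = 182/3 + (1/3)p_{MedCo}.
Similarly p_{MedCo} = 173/3 + (1/3)p_{RxPlus}.
Substituting the second reaction function into the first: p_{RxPlus} = 182/3 + (1/3)(173/3 + (1/3)p_{RxPlus}), which gives (8/9)p_{RxPlus} = 719/9 ⇒ p_{RxPlus} = 89.875.
Then p_{MedCo} = 173/3 + (1/3)·89.875 = 87.625.
q_{RxPlus} = 277 − 3·89.875 + 2·87.625 = 182.625.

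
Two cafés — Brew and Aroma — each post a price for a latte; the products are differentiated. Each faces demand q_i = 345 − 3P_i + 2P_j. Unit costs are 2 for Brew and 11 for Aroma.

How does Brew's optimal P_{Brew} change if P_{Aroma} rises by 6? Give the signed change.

2

Brew's profit: π = (P_{Brew} − 2)(345 − 3P_{Brew} + 2P_{Aroma}).
∂π/∂P_{Brew} = 351 − 6P_{Brew} + 2P_{Aroma} = 0 ⇒ P_{Brew} = 58.5 + (1/3)P_{Aroma}.
The reaction-function slope is 1/3, so a 6-unit rise in P_{Aroma} moves P_{Brew} by 1/3 × 6 = 2. Brew's best response rises — the actions are strategic complements.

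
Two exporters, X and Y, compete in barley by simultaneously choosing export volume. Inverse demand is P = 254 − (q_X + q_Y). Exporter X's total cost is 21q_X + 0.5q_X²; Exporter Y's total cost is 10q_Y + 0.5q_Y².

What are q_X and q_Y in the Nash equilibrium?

56.875, 62.375

Exporter X's profit: π = q_X(254 − (q_X + q_Y)) − 21q_X − 0.5q_X².
∂π/∂q_X = 233 − 3q_X − q_Y = 0, so q_X = 233/3 − (1/3)q_Y.
By the same steps for Y: q_Y = 244/3 − (1/3)q_X.
Plugging q_Y into X's best response: q_X = 233/3 − (1/3)(244/3 − (1/3)q_X) ⇒ (8/9)q_X = 455/9, so q_X = 56.875.
Then q_Y = 244/3 − (1/3)·56.875 = 62.375.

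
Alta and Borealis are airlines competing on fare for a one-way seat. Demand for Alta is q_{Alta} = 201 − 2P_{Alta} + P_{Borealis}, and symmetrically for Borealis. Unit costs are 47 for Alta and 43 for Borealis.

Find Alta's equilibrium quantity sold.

Alta's profit: π = (P_{Alta} − 47)(201 − 2P_{Alta} + P_{Borealis}).
∂π/∂P_{Alta} = 295 − 4P_{Alta} + P_{Borealis} = 0 ⇒ P_{Alta} = 73.75 + 0.25P_{Borealis}.
Similarly P_{Borealis} = 71.75 + 0.25P_{Alta}.
Substituting the second reaction function into the first: P_{Alta} = 73.75 + 0.25(71.75 + 0.25P_{Alta}), which gives 0.9375P_{Alta} = 91.6875 ⇒ P_{Alta} = 97.8.
Then P_{Borealis} = 71.75 + 0.25·97.8 = 96.2.
q_{Alta} = 201 − 2·97.8 + 96.2 = 101.6.

101.6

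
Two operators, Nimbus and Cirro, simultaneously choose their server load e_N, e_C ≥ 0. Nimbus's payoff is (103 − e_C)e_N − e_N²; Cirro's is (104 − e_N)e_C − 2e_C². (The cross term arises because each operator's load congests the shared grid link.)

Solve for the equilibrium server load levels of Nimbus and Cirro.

Expanding Nimbus's payoff: 103e_N − e_Ce_N − e_N².
∂π/∂e_N = 103 − e_C − 2e_N = 0, so e_N = 51.5 − 0.5e_C.
Likewise for Cirro: e_C = 26 − 0.25e_N.
Substituting the second reaction function into the first: e_N = 51.5 − 0.5(26 − 0.25e_N), which gives 0.875e_N = 38.5 ⇒ e_N = 44.
Then e_C = 26 − 0.25·44 = 15.

44, 15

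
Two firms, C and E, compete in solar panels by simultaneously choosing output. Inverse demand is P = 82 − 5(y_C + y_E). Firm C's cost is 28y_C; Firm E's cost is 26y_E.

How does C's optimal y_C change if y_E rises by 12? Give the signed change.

Firm C's profit: π = y_C(82 − 5(y_C + y_E)) − 28y_C.
∂π/∂y_C = 54 − 10y_C − 5y_E = 0, so y_C = 5.4 − 0.5y_E.
The reaction-function slope is −0.5, so a 12-unit rise in y_E moves y_C by −0.5 × 12 = −6. C's best response falls — the actions are strategic substitutes.

-6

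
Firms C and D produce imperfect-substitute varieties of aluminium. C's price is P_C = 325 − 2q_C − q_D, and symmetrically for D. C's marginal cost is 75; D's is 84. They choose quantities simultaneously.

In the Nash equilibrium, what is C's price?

Firm C's profit: π = q_C(325 − 2q_C − q_D) − 75q_C.
∂π/∂q_C = 250 − 4q_C − q_D = 0 ⇒ q_C = 62.5 − 0.25q_D.
Similarly q_D = 60.25 − 0.25q_C.
Plugging q_D into C's best response: q_C = 62.5 − 0.25(60.25 − 0.25q_C) ⇒ 0.9375q_C = 47.4375, so q_C = 50.6.
Then q_D = 60.25 − 0.25·50.6 = 47.6.
P_C = 325 − 2·50.6 − 47.6 = 176.2.

176.2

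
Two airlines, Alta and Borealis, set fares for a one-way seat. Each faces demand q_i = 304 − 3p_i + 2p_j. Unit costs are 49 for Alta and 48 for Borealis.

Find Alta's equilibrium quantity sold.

190.6875

Alta's profit: π = (p_{Alta} − 49)(304 − 3p_{Alta} + 2p_{Borealis}).
∂π/∂p_{Alta} = 451 − 6p_{Alta} + 2p_{Borealis} = 0 ⇒ p_{Alta} = 451/6 + (1/3)p_{Borealis}.
Similarly p_{Borealis} = 224/3 + (1/3)p_{Alta}.
Substituting the second reaction function into the first: p_{Alta} = 451/6 + (1/3)(224/3 + (1/3)p_{Alta}), which gives (8/9)p_{Alta} = 1801/18 ⇒ p_{Alta} = 112.5625.
Then p_{Borealis} = 224/3 + (1/3)·112.5625 = 112.1875.
q_{Alta} = 304 − 3·112.5625 + 2·112.1875 = 190.6875.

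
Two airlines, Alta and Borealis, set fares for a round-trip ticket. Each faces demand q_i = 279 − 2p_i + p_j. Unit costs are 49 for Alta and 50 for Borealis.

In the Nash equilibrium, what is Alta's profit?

11796.48

Alta's profit: π = (p_{Alta} − 49)(279 − 2p_{Alta} + p_{Borealis}).
∂π/∂p_{Alta} = 377 − 4p_{Alta} + p_{Borealis} = 0 ⇒ p_{Alta} = 94.25 + 0.25p_{Borealis}.
Similarly p_{Borealis} = 94.75 + 0.25p_{Alta}.
Substituting the second reaction function into the first: p_{Alta} = 94.25 + 0.25(94.75 + 0.25p_{Alta}), which gives 0.9375p_{Alta} = 117.9375 ⇒ p_{Alta} = 125.8.
Then p_{Borealis} = 94.75 + 0.25·125.8 = 126.2.
q_{Alta} = 279 − 2·125.8 + 126.2 = 153.6.
Profit = (125.8 − 49)·153.6 = 11796.48.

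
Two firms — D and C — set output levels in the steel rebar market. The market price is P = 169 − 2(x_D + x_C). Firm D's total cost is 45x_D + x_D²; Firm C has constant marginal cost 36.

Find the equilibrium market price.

91

Firm D's profit: π = x_D(169 − 2(x_D + x_C)) − 45x_D − x_D².
∂π/∂x_D = 124 − 6x_D − 2x_C = 0, so x_D = 62/3 − (1/3)x_C.
For C: ∂π/∂x_C = 133 − 4x_C − 2x_D = 0 ⇒ x_C = 33.25 − 0.5x_D.
Solving the two reaction functions simultaneously: (1 − (−1/3)(−0.5))x_D = 62/3 − (1/3)·33.25, so (5/6)x_D = 115/12 and x_D = 11.5.
Then x_C = 33.25 − 0.5·11.5 = 27.5.
Equilibrium price: P = 169 − 2·39 = 91.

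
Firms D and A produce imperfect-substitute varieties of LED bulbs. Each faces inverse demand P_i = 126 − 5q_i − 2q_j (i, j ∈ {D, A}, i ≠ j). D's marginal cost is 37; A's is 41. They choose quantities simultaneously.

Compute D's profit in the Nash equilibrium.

Firm D's profit: π = q_D(126 − 5q_D − 2q_A) − 37q_D.
∂π/∂q_D = 89 − 10q_D − 2q_A = 0 ⇒ q_D = 8.9 − 0.2q_A.
Similarly q_A = 8.5 − 0.2q_D.
Plugging q_A into D's best response: q_D = 8.9 − 0.2(8.5 − 0.2q_D) ⇒ 0.96q_D = 7.2, so q_D = 7.5.
Then q_A = 8.5 − 0.2·7.5 = 7.
P_D = 126 − 5·7.5 − 2·7 = 74.5.
Profit = (74.5 − 37)·7.5 = 281.25.

281.25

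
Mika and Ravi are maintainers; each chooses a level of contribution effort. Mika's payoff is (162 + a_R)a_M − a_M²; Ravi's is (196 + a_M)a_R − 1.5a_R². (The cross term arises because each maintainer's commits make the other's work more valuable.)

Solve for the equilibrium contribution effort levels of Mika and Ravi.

136.4, 110.8

Expanding Mika's payoff: 162a_M + a_Ra_M − a_M².
∂π/∂a_M = 162 + a_R − 2a_M = 0, so a_M = 81 + 0.5a_R.
Likewise for Ravi: a_R = 196/3 + (1/3)a_M.
Solving the two reaction functions simultaneously: (1 − (0.5)(1/3))a_M = 81 + 0.5·(196/3), so (5/6)a_M = 341/3 and a_M = 136.4.
Then a_R = 196/3 + (1/3)·136.4 = 110.8.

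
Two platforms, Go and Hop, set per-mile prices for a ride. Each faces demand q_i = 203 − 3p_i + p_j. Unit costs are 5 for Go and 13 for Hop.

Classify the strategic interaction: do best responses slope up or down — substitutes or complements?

Go's profit: π = (p_{Go} − 5)(203 − 3p_{Go} + p_{Hop}).
∂π/∂p_{Go} = 218 − 6p_{Go} + p_{Hop} = 0 ⇒ p_{Go} = 109/3 + (1/6)p_{Hop}.
The best-response slope dp_{Go}/dp_{Hop} = 1/6 > 0: the reaction function is upward-sloping, so the choices are strategic complements.

strategic complements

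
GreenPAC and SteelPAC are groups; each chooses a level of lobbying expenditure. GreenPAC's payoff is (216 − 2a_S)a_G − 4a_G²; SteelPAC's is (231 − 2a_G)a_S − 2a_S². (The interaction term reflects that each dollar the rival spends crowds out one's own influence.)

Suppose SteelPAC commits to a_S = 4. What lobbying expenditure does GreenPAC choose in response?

Expanding GreenPAC's payoff: 216a_G − 2a_Sa_G − 4a_G².
∂π/∂a_G = 216 − 2a_S − 8a_G = 0, so a_G = 27 − 0.25a_S.
At a_S = 4: a_G = 27 − 0.25·4 = 26.

26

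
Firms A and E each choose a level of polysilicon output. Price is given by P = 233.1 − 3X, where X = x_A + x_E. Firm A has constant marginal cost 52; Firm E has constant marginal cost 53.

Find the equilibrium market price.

112.7

Firm A's profit: π = x_A(233.1 − 3(x_A + x_E)) − 52x_A.
∂π/∂x_A = 181.1 − 6x_A − 3x_E = 0, so x_A = 1811/60 − 0.5x_E.
By the same steps for E: x_E = 1801/60 − 0.5x_A.
Substituting the second reaction function into the first: x_A = 1811/60 − 0.5(1801/60 − 0.5x_A), which gives 0.75x_A = 15.175 ⇒ x_A = 607/30.
Then x_E = 1801/60 − 0.5·(607/30) = 19.9.
Equilibrium price: P = 233.1 − 3·(602/15) = 112.7.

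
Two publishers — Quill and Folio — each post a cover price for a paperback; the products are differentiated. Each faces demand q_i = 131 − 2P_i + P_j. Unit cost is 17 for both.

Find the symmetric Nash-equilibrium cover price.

Quill's profit: π = (P_{Quill} − 17)(131 − 2P_{Quill} + P_{Folio}).
∂π/∂P_{Quill} = 165 − 4P_{Quill} + P_{Folio} = 0 ⇒ P_{Quill} = 41.25 + 0.25P_{Folio}.
By symmetry P_{Folio} = P_{Quill}; substituting into the reaction function, 0.75P_{Quill} = 41.25 and P_{Quill} = 55.

55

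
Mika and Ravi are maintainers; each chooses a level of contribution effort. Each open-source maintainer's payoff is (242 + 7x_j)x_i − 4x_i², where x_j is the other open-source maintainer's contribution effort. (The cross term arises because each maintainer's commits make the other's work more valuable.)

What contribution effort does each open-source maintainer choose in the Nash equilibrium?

Mika's payoff is (242 + 7x_R)x_M − 4x_M².
∂π/∂x_M = 242 + 7x_R − 8x_M = 0, so x_M = 30.25 + 0.875x_R.
The game is symmetric, so in equilibrium x_R = x_M: the reaction function gives 0.125x_M = 30.25, hence x_M = 242.

242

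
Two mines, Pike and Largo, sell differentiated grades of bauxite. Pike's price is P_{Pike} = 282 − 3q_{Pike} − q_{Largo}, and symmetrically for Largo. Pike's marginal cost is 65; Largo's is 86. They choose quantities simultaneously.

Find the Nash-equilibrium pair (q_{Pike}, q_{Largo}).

Mine Pike's profit: π = q_{Pike}(282 − 3q_{Pike} − q_{Largo}) − 65q_{Pike}.
∂π/∂q_{Pike} = 217 − 6q_{Pike} − q_{Largo} = 0 ⇒ q_{Pike} = 217/6 − (1/6)q_{Largo}.
Similarly q_{Largo} = 98/3 − (1/6)q_{Pike}.
Solving the two reaction functions simultaneously: (1 − (−1/6)(−1/6))q_{Pike} = 217/6 − (1/6)·(98/3), so (35/36)q_{Pike} = 553/18 and q_{Pike} = 31.6.
Then q_{Largo} = 98/3 − (1/6)·31.6 = 27.4.

31.6, 27.4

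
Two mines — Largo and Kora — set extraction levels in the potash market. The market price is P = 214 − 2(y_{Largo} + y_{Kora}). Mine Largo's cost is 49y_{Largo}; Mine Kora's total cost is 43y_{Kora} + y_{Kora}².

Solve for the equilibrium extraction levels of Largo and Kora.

Mine Largo's profit: π = y_{Largo}(214 − 2(y_{Largo} + y_{Kora})) − 49y_{Largo}.
∂π/∂y_{Largo} = 165 − 4y_{Largo} − 2y_{Kora} = 0, so y_{Largo} = 41.25 − 0.5y_{Kora}.
For Kora: ∂π/∂y_{Kora} = 171 − 6y_{Kora} − 2y_{Largo} = 0 ⇒ y_{Kora} = 28.5 − (1/3)y_{Largo}.
Plugging y_{Kora} into Largo's best response: y_{Largo} = 41.25 − 0.5(28.5 − (1/3)y_{Largo}) ⇒ (5/6)y_{Largo} = 27, so y_{Largo} = 32.4.
Then y_{Kora} = 28.5 − (1/3)·32.4 = 17.7.

32.4, 17.7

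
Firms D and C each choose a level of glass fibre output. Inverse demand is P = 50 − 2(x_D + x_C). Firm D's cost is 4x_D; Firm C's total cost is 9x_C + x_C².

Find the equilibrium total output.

Firm D's profit: π = x_D(50 − 2(x_D + x_C)) − 4x_D.
∂π/∂x_D = 46 − 4x_D − 2x_C = 0, so x_D = 11.5 − 0.5x_C.
For C: ∂π/∂x_C = 41 − 6x_C − 2x_D = 0 ⇒ x_C = 41/6 − (1/3)x_D.
Solving the two reaction functions simultaneously: (1 − (−0.5)(−1/3))x_D = 11.5 − 0.5·(41/6), so (5/6)x_D = 97/12 and x_D = 9.7.
Then x_C = 41/6 − (1/3)·9.7 = 3.6.
Total output: 9.7 + 3.6 = 13.3.

13.3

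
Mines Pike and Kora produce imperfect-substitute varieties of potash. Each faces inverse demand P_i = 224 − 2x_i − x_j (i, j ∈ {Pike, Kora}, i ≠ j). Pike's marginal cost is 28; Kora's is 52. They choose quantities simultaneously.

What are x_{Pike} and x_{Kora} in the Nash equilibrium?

Mine Pike's profit: π = x_{Pike}(224 − 2x_{Pike} − x_{Kora}) − 28x_{Pike}.
∂π/∂x_{Pike} = 196 − 4x_{Pike} − x_{Kora} = 0 ⇒ x_{Pike} = 49 − 0.25x_{Kora}.
Similarly x_{Kora} = 43 − 0.25x_{Pike}.
Substituting the second reaction function into the first: x_{Pike} = 49 − 0.25(43 − 0.25x_{Pike}), which gives 0.9375x_{Pike} = 38.25 ⇒ x_{Pike} = 40.8.
Then x_{Kora} = 43 − 0.25·40.8 = 32.8.

40.8, 32.8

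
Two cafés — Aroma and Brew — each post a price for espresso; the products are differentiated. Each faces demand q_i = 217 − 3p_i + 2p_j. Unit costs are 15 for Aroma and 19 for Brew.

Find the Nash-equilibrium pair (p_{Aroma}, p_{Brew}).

Aroma's profit: π = (p_{Aroma} − 15)(217 − 3p_{Aroma} + 2p_{Brew}).
∂π/∂p_{Aroma} = 262 − 6p_{Aroma} + 2p_{Brew} = 0 ⇒ p_{Aroma} = 131/3 + (1/3)p_{Brew}.
Similarly p_{Brew} = 137/3 + (1/3)p_{Aroma}.
Solving the two reaction functions simultaneously: (1 − (1/3)(1/3))p_{Aroma} = 131/3 + (1/3)·(137/3), so (8/9)p_{Aroma} = 530/9 and p_{Aroma} = 66.25.
Then p_{Brew} = 137/3 + (1/3)·66.25 = 67.75.

66.25, 67.75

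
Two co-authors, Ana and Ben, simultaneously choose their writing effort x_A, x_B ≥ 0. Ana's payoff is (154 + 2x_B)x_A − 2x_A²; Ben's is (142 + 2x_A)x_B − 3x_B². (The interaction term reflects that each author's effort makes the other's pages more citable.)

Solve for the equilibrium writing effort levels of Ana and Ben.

60.4, 43.8

Expanding Ana's payoff: 154x_A + 2x_Bx_A − 2x_A².
∂π/∂x_A = 154 + 2x_B − 4x_A = 0, so x_A = 38.5 + 0.5x_B.
Likewise for Ben: x_B = 71/3 + (1/3)x_A.
Substituting the second reaction function into the first: x_A = 38.5 + 0.5(71/3 + (1/3)x_A), which gives (5/6)x_A = 151/3 ⇒ x_A = 60.4.
Then x_B = 71/3 + (1/3)·60.4 = 43.8.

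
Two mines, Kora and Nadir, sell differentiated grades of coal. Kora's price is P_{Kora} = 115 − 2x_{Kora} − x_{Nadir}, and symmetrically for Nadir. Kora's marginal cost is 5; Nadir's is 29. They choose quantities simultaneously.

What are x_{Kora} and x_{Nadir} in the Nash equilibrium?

Mine Kora's profit: π = x_{Kora}(115 − 2x_{Kora} − x_{Nadir}) − 5x_{Kora}.
∂π/∂x_{Kora} = 110 − 4x_{Kora} − x_{Nadir} = 0 ⇒ x_{Kora} = 27.5 − 0.25x_{Nadir}.
Similarly x_{Nadir} = 21.5 − 0.25x_{Kora}.
Solving the two reaction functions simultaneously: (1 − (−0.25)(−0.25))x_{Kora} = 27.5 − 0.25·21.5, so 0.9375x_{Kora} = 22.125 and x_{Kora} = 23.6.
Then x_{Nadir} = 21.5 − 0.25·23.6 = 15.6.

23.6, 15.6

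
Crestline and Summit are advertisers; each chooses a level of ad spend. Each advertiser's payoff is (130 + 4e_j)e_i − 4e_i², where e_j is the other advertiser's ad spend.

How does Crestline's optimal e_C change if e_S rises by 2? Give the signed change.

1

Crestline's payoff is (130 + 4e_S)e_C − 4e_C².
∂π/∂e_C = 130 + 4e_S − 8e_C = 0, so e_C = 16.25 + 0.5e_S.
The reaction-function slope is 0.5, so a 2-unit rise in e_S moves e_C by 0.5 × 2 = 1. Crestline's best response rises — the actions are strategic complements.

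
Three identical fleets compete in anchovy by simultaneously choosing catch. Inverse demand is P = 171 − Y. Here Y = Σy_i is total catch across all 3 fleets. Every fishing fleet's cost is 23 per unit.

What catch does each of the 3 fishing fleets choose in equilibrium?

37

A representative fishing fleet's profit is π_i = y_i(171 − Y) − 23y_i, with Y = y_i + Σ_{j≠i} y_j.
First-order condition: 148 − 2y_i − Σ_{j≠i} y_j = 0.
Imposing symmetry (y_j = y for all j) turns Σ_{j≠i} y_j into 2y, so 148 = 4y and y = 37.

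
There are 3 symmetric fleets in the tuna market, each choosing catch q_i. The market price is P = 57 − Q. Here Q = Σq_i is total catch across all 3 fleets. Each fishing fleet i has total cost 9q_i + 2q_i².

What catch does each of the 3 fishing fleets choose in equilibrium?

A representative fishing fleet's profit is π_i = q_i(57 − Q) − 9q_i − 2q_i², with Q = q_i + Σ_{j≠i} q_j.
First-order condition: 48 − 6q_i − Σ_{j≠i} q_j = 0.
With identical fishing fleets, set every q_j = q: then 48 − 6q − 2q = 0, i.e. q = 48/8 = 6.

6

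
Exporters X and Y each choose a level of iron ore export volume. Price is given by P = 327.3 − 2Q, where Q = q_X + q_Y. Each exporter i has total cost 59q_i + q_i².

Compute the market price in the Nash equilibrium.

193.15

Exporter X's profit: π = q_X(327.3 − 2(q_X + q_Y)) − 59q_X − q_X².
∂π/∂q_X = 268.3 − 6q_X − 2q_Y = 0, so q_X = 2683/60 − (1/3)q_Y.
Setting q_X = q_Y in the reaction function: q_X = 2683/60 − (1/3)q_X, so q_X = (2683/60) / (4/3) = 33.5375.
Equilibrium price: P = 327.3 − 2·67.075 = 193.15.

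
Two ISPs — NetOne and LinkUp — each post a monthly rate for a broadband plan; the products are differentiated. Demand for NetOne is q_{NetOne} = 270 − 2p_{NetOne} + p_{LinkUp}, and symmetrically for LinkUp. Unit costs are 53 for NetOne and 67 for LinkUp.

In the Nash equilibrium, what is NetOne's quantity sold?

NetOne's profit: π = (p_{NetOne} − 53)(270 − 2p_{NetOne} + p_{LinkUp}).
∂π/∂p_{NetOne} = 376 − 4p_{NetOne} + p_{LinkUp} = 0 ⇒ p_{NetOne} = 94 + 0.25p_{LinkUp}.
Similarly p_{LinkUp} = 101 + 0.25p_{NetOne}.
Solving the two reaction functions simultaneously: (1 − (0.25)(0.25))p_{NetOne} = 94 + 0.25·101, so 0.9375p_{NetOne} = 119.25 and p_{NetOne} = 127.2.
Then p_{LinkUp} = 101 + 0.25·127.2 = 132.8.
q_{NetOne} = 270 − 2·127.2 + 132.8 = 148.4.

148.4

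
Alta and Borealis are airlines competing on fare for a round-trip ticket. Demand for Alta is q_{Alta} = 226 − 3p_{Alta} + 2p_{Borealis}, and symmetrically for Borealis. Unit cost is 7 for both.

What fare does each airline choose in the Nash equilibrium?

Alta's profit: π = (p_{Alta} − 7)(226 − 3p_{Alta} + 2p_{Borealis}).
∂π/∂p_{Alta} = 247 − 6p_{Alta} + 2p_{Borealis} = 0 ⇒ p_{Alta} = 247/6 + (1/3)p_{Borealis}.
The game is symmetric, so in equilibrium p_{Borealis} = p_{Alta}: the reaction function gives (2/3)p_{Alta} = 247/6, hence p_{Alta} = 61.75.

61.75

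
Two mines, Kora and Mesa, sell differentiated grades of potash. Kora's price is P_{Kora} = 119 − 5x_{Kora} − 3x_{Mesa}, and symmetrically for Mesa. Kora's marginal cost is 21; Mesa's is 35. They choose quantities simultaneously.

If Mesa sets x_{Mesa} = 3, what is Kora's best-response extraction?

Mine Kora's profit: π = x_{Kora}(119 − 5x_{Kora} − 3x_{Mesa}) − 21x_{Kora}.
∂π/∂x_{Kora} = 98 − 10x_{Kora} − 3x_{Mesa} = 0 ⇒ x_{Kora} = 9.8 − 0.3x_{Mesa}.
At x_{Mesa} = 3: x_{Kora} = 9.8 − 0.3·3 = 8.9.

8.9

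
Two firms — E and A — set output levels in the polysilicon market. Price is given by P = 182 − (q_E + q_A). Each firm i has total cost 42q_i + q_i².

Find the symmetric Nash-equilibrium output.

28

Firm E's profit: π = q_E(182 − (q_E + q_A)) − 42q_E − q_E².
∂π/∂q_E = 140 − 4q_E − q_A = 0, so q_E = 35 − 0.25q_A.
By symmetry q_A = q_E; substituting into the reaction function, 1.25q_E = 35 and q_E = 28.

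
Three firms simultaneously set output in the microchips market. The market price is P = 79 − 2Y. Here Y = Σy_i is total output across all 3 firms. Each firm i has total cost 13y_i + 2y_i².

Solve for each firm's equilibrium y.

A representative firm's profit is π_i = y_i(79 − 2Y) − 13y_i − 2y_i², with Y = y_i + Σ_{j≠i} y_j.
First-order condition: 66 − 8y_i − 2Σ_{j≠i} y_j = 0.
Imposing symmetry (y_j = y for all j) turns Σ_{j≠i} y_j into 2y, so 66 = 12y and y = 5.5.

5.5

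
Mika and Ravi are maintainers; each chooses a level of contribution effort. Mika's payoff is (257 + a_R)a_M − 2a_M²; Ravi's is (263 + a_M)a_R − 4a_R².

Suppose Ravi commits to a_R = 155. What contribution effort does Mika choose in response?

Expanding Mika's payoff: 257a_M + a_Ra_M − 2a_M².
∂π/∂a_M = 257 + a_R − 4a_M = 0, so a_M = 64.25 + 0.25a_R.
At a_R = 155: a_M = 64.25 + 0.25·155 = 103.

103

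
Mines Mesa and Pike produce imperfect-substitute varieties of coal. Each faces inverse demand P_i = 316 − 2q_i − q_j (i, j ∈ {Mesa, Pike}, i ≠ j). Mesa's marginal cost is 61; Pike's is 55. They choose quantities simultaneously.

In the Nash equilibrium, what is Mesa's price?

162.2

Mine Mesa's profit: π = q_{Mesa}(316 − 2q_{Mesa} − q_{Pike}) − 61q_{Mesa}.
∂π/∂q_{Mesa} = 255 − 4q_{Mesa} − q_{Pike} = 0 ⇒ q_{Mesa} = 63.75 − 0.25q_{Pike}.
Similarly q_{Pike} = 65.25 − 0.25q_{Mesa}.
Solving the two reaction functions simultaneously: (1 − (−0.25)(−0.25))q_{Mesa} = 63.75 − 0.25·65.25, so 0.9375q_{Mesa} = 47.4375 and q_{Mesa} = 50.6.
Then q_{Pike} = 65.25 − 0.25·50.6 = 52.6.
P_{Mesa} = 316 − 2·50.6 − 52.6 = 162.2.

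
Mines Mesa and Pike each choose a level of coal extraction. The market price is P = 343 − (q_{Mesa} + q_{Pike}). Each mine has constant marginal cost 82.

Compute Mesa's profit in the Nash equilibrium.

7569

Mine Mesa's profit: π = q_{Mesa}(343 − (q_{Mesa} + q_{Pike})) − 82q_{Mesa}.
∂π/∂q_{Mesa} = 261 − 2q_{Mesa} − q_{Pike} = 0, so q_{Mesa} = 130.5 − 0.5q_{Pike}.
By symmetry q_{Pike} = q_{Mesa}; substituting into the reaction function, 1.5q_{Mesa} = 130.5 and q_{Mesa} = 87.
Price P = 343 − 174 = 169.
Mesa's profit: (169 − 82)·87 = 7569.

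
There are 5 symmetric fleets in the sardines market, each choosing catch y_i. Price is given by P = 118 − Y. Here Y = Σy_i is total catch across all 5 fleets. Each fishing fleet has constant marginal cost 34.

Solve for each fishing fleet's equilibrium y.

14

A representative fishing fleet's profit is π_i = y_i(118 − Y) − 34y_i, with Y = y_i + Σ_{j≠i} y_j.
First-order condition: 84 − 2y_i − Σ_{j≠i} y_j = 0.
In a symmetric equilibrium every fishing fleet chooses the same y, so Σ_{j≠i} y_j = 4y. The condition becomes 84 − 6y = 0, giving y = 84/6 = 14.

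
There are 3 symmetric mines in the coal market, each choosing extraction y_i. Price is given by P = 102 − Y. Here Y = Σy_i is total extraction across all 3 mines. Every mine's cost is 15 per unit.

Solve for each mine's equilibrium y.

21.75

A representative mine's profit is π_i = y_i(102 − Y) − 15y_i, with Y = y_i + Σ_{j≠i} y_j.
First-order condition: 87 − 2y_i − Σ_{j≠i} y_j = 0.
Imposing symmetry (y_j = y for all j) turns Σ_{j≠i} y_j into 2y, so 87 = 4y and y = 21.75.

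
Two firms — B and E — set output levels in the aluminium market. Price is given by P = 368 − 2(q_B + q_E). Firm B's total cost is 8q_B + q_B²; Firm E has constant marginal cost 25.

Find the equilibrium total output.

Firm B's profit: π = q_B(368 − 2(q_B + q_E)) − 8q_B − q_B².
∂π/∂q_B = 360 − 6q_B − 2q_E = 0, so q_B = 60 − (1/3)q_E.
For E: ∂π/∂q_E = 343 − 4q_E − 2q_B = 0 ⇒ q_E = 85.75 − 0.5q_B.
Plugging q_E into B's best response: q_B = 60 − (1/3)(85.75 − 0.5q_B) ⇒ (5/6)q_B = 377/12, so q_B = 37.7.
Then q_E = 85.75 − 0.5·37.7 = 66.9.
Total output: 37.7 + 66.9 = 104.6.

104.6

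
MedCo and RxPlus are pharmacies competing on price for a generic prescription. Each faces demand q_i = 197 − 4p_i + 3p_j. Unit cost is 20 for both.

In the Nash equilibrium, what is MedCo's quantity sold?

141.6

MedCo's profit: π = (p_{MedCo} − 20)(197 − 4p_{MedCo} + 3p_{RxPlus}).
∂π/∂p_{MedCo} = 277 − 8p_{MedCo} + 3p_{RxPlus} = 0 ⇒ p_{MedCo} = 34.625 + 0.375p_{RxPlus}.
Setting p_{MedCo} = p_{RxPlus} in the reaction function: p_{MedCo} = 34.625 + 0.375p_{MedCo}, so p_{MedCo} = 34.625 / 0.625 = 55.4.
q_{MedCo} = 197 − 4·55.4 + 3·55.4 = 141.6.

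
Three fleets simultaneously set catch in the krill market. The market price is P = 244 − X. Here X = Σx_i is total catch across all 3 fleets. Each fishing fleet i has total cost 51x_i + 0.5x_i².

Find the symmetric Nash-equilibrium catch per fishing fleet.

38.6

A representative fishing fleet's profit is π_i = x_i(244 − X) − 51x_i − 0.5x_i², with X = x_i + Σ_{j≠i} x_j.
First-order condition: 193 − 3x_i − Σ_{j≠i} x_j = 0.
Imposing symmetry (x_j = x for all j) turns Σ_{j≠i} x_j into 2x, so 193 = 5x and x = 38.6.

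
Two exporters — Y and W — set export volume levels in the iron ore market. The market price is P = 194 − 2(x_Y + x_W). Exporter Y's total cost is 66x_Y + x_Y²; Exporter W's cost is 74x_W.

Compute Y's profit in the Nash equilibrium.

Exporter Y's profit: π = x_Y(194 − 2(x_Y + x_W)) − 66x_Y − x_Y².
∂π/∂x_Y = 128 − 6x_Y − 2x_W = 0, so x_Y = 64/3 − (1/3)x_W.
For W: ∂π/∂x_W = 120 − 4x_W − 2x_Y = 0 ⇒ x_W = 30 − 0.5x_Y.
Plugging x_W into Y's best response: x_Y = 64/3 − (1/3)(30 − 0.5x_Y) ⇒ (5/6)x_Y = 34/3, so x_Y = 13.6.
Then x_W = 30 − 0.5·13.6 = 23.2.
Price P = 194 − 2·36.8 = 120.4.
Y's profit: (120.4 − 66)·13.6 − (13.6)² = 554.88.

554.88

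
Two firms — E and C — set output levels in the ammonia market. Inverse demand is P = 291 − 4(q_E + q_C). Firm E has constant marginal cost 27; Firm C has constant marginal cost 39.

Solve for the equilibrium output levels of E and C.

Firm E's profit: π = q_E(291 − 4(q_E + q_C)) − 27q_E.
∂π/∂q_E = 264 − 8q_E − 4q_C = 0, so q_E = 33 − 0.5q_C.
By the same steps for C: q_C = 31.5 − 0.5q_E.
Solving the two reaction functions simultaneously: (1 − (−0.5)(−0.5))q_E = 33 − 0.5·31.5, so 0.75q_E = 17.25 and q_E = 23.
Then q_C = 31.5 − 0.5·23 = 20.

23, 20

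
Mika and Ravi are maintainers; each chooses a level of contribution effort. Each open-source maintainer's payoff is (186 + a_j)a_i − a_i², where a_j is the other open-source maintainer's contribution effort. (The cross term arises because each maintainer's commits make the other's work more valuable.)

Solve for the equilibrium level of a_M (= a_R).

186

Mika's payoff is (186 + a_R)a_M − a_M².
∂π/∂a_M = 186 + a_R − 2a_M = 0, so a_M = 93 + 0.5a_R.
By symmetry a_R = a_M; substituting into the reaction function, 0.5a_M = 93 and a_M = 186.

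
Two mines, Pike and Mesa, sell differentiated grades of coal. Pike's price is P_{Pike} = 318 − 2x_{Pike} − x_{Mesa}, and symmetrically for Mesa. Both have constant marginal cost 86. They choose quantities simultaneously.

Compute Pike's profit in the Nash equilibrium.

Mine Pike's profit: π = x_{Pike}(318 − 2x_{Pike} − x_{Mesa}) − 86x_{Pike}.
∂π/∂x_{Pike} = 232 − 4x_{Pike} − x_{Mesa} = 0 ⇒ x_{Pike} = 58 − 0.25x_{Mesa}.
By symmetry x_{Mesa} = x_{Pike}; substituting into the reaction function, 1.25x_{Pike} = 58 and x_{Pike} = 46.4.
P_{Pike} = 318 − 2·46.4 − 46.4 = 178.8.
Profit = (178.8 − 86)·46.4 = 4305.92.

4305.92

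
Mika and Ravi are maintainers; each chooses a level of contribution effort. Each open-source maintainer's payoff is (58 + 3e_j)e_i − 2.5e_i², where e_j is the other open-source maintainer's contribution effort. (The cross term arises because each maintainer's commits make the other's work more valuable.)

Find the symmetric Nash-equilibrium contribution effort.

29

Mika's payoff is (58 + 3e_R)e_M − 2.5e_M².
∂π/∂e_M = 58 + 3e_R − 5e_M = 0, so e_M = 11.6 + 0.6e_R.
By symmetry e_R = e_M; substituting into the reaction function, 0.4e_M = 11.6 and e_M = 29.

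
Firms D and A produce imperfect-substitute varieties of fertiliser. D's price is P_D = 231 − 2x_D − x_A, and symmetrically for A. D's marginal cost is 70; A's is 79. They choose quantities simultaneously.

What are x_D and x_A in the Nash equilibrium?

Firm D's profit: π = x_D(231 − 2x_D − x_A) − 70x_D.
∂π/∂x_D = 161 − 4x_D − x_A = 0 ⇒ x_D = 40.25 − 0.25x_A.
Similarly x_A = 38 − 0.25x_D.
Plugging x_A into D's best response: x_D = 40.25 − 0.25(38 − 0.25x_D) ⇒ 0.9375x_D = 30.75, so x_D = 32.8.
Then x_A = 38 − 0.25·32.8 = 29.8.

32.8, 29.8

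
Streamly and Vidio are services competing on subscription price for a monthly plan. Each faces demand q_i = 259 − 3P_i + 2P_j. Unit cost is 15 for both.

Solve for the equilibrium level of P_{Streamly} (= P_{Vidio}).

Streamly's profit: π = (P_{Streamly} − 15)(259 − 3P_{Streamly} + 2P_{Vidio}).
∂π/∂P_{Streamly} = 304 − 6P_{Streamly} + 2P_{Vidio} = 0 ⇒ P_{Streamly} = 152/3 + (1/3)P_{Vidio}.
By symmetry P_{Vidio} = P_{Streamly}; substituting into the reaction function, (2/3)P_{Streamly} = 152/3 and P_{Streamly} = 76.

76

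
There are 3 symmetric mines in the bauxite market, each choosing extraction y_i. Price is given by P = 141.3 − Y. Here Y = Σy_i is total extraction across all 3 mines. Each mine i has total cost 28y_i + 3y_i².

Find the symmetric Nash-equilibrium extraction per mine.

11.33

A representative mine's profit is π_i = y_i(141.3 − Y) − 28y_i − 3y_i², with Y = y_i + Σ_{j≠i} y_j.
First-order condition: 113.3 − 8y_i − Σ_{j≠i} y_j = 0.
With identical mines, set every y_j = y: then 113.3 − 8y − 2y = 0, i.e. y = 113.3/10 = 11.33.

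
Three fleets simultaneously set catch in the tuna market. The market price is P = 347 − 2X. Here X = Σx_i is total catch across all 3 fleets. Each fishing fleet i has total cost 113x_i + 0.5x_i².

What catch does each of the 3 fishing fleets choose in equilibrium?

A representative fishing fleet's profit is π_i = x_i(347 − 2X) − 113x_i − 0.5x_i², with X = x_i + Σ_{j≠i} x_j.
First-order condition: 234 − 5x_i − 2Σ_{j≠i} x_j = 0.
Imposing symmetry (x_j = x for all j) turns Σ_{j≠i} x_j into 2x, so 234 = 9x and x = 26.

26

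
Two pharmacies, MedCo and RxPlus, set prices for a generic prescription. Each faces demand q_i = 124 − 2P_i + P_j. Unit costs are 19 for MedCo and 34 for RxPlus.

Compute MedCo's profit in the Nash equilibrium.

2738

MedCo's profit: π = (P_{MedCo} − 19)(124 − 2P_{MedCo} + P_{RxPlus}).
∂π/∂P_{MedCo} = 162 − 4P_{MedCo} + P_{RxPlus} = 0 ⇒ P_{MedCo} = 40.5 + 0.25P_{RxPlus}.
Similarly P_{RxPlus} = 48 + 0.25P_{MedCo}.
Plugging P_{RxPlus} into MedCo's best response: P_{MedCo} = 40.5 + 0.25(48 + 0.25P_{MedCo}) ⇒ 0.9375P_{MedCo} = 52.5, so P_{MedCo} = 56.
Then P_{RxPlus} = 48 + 0.25·56 = 62.
q_{MedCo} = 124 − 2·56 + 62 = 74.
Profit = (56 − 19)·74 = 2738.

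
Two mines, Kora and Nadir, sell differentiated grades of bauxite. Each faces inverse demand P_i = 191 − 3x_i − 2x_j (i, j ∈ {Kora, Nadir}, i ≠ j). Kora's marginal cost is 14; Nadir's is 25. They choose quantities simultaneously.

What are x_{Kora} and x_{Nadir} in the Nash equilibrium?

22.8125, 20.0625

Mine Kora's profit: π = x_{Kora}(191 − 3x_{Kora} − 2x_{Nadir}) − 14x_{Kora}.
∂π/∂x_{Kora} = 177 − 6x_{Kora} − 2x_{Nadir} = 0 ⇒ x_{Kora} = 29.5 − (1/3)x_{Nadir}.
Similarly x_{Nadir} = 83/3 − (1/3)x_{Kora}.
Solving the two reaction functions simultaneously: (1 − (−1/3)(−1/3))x_{Kora} = 29.5 − (1/3)·(83/3), so (8/9)x_{Kora} = 365/18 and x_{Kora} = 22.8125.
Then x_{Nadir} = 83/3 − (1/3)·22.8125 = 20.0625.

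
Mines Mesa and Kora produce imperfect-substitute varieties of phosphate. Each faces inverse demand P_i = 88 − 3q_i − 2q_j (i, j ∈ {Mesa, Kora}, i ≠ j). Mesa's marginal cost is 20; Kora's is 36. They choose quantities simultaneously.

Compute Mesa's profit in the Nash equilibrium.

270.75

Mine Mesa's profit: π = q_{Mesa}(88 − 3q_{Mesa} − 2q_{Kora}) − 20q_{Mesa}.
∂π/∂q_{Mesa} = 68 − 6q_{Mesa} − 2q_{Kora} = 0 ⇒ q_{Mesa} = 34/3 − (1/3)q_{Kora}.
Similarly q_{Kora} = 26/3 − (1/3)q_{Mesa}.
Plugging q_{Kora} into Mesa's best response: q_{Mesa} = 34/3 − (1/3)(26/3 − (1/3)q_{Mesa}) ⇒ (8/9)q_{Mesa} = 76/9, so q_{Mesa} = 9.5.
Then q_{Kora} = 26/3 − (1/3)·9.5 = 5.5.
P_{Mesa} = 88 − 3·9.5 − 2·5.5 = 48.5.
Profit = (48.5 − 20)·9.5 = 270.75.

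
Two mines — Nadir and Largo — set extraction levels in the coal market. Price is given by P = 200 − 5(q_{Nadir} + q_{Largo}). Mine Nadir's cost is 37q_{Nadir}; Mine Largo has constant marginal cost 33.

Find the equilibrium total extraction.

Mine Nadir's profit: π = q_{Nadir}(200 − 5(q_{Nadir} + q_{Largo})) − 37q_{Nadir}.
∂π/∂q_{Nadir} = 163 − 10q_{Nadir} − 5q_{Largo} = 0, so q_{Nadir} = 16.3 − 0.5q_{Largo}.
By the same steps for Largo: q_{Largo} = 16.7 − 0.5q_{Nadir}.
Substituting the second reaction function into the first: q_{Nadir} = 16.3 − 0.5(16.7 − 0.5q_{Nadir}), which gives 0.75q_{Nadir} = 7.95 ⇒ q_{Nadir} = 10.6.
Then q_{Largo} = 16.7 − 0.5·10.6 = 11.4.
Total extraction: 10.6 + 11.4 = 22.

22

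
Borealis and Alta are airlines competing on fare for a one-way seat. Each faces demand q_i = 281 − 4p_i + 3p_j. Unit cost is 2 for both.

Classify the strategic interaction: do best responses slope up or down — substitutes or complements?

Borealis's profit: π = (p_{Borealis} − 2)(281 − 4p_{Borealis} + 3p_{Alta}).
∂π/∂p_{Borealis} = 289 − 8p_{Borealis} + 3p_{Alta} = 0 ⇒ p_{Borealis} = 36.125 + 0.375p_{Alta}.
The best-response slope dp_{Borealis}/dp_{Alta} = 0.375 > 0: the reaction function is upward-sloping, so the choices are strategic complements.

strategic complements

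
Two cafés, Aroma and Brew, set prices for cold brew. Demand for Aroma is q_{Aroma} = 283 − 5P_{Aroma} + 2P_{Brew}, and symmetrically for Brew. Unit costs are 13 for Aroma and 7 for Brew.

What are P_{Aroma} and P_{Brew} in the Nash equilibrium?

Aroma's profit: π = (P_{Aroma} − 13)(283 − 5P_{Aroma} + 2P_{Brew}).
∂π/∂P_{Aroma} = 348 − 10P_{Aroma} + 2P_{Brew} = 0 ⇒ P_{Aroma} = 34.8 + 0.2P_{Brew}.
Similarly P_{Brew} = 31.8 + 0.2P_{Aroma}.
Plugging P_{Brew} into Aroma's best response: P_{Aroma} = 34.8 + 0.2(31.8 + 0.2P_{Aroma}) ⇒ 0.96P_{Aroma} = 41.16, so P_{Aroma} = 42.875.
Then P_{Brew} = 31.8 + 0.2·42.875 = 40.375.

42.875, 40.375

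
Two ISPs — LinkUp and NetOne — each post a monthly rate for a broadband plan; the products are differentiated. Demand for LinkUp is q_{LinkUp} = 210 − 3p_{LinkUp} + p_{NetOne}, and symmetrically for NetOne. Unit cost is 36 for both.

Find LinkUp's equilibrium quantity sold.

LinkUp's profit: π = (p_{LinkUp} − 36)(210 − 3p_{LinkUp} + p_{NetOne}).
∂π/∂p_{LinkUp} = 318 − 6p_{LinkUp} + p_{NetOne} = 0 ⇒ p_{LinkUp} = 53 + (1/6)p_{NetOne}.
By symmetry p_{NetOne} = p_{LinkUp}; substituting into the reaction function, (5/6)p_{LinkUp} = 53 and p_{LinkUp} = 63.6.
q_{LinkUp} = 210 − 3·63.6 + 63.6 = 82.8.

82.8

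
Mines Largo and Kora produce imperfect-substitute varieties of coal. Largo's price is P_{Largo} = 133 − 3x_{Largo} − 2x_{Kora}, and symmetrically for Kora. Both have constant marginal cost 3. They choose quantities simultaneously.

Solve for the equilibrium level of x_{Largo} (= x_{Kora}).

16.25

Mine Largo's profit: π = x_{Largo}(133 − 3x_{Largo} − 2x_{Kora}) − 3x_{Largo}.
∂π/∂x_{Largo} = 130 − 6x_{Largo} − 2x_{Kora} = 0 ⇒ x_{Largo} = 65/3 − (1/3)x_{Kora}.
By symmetry x_{Kora} = x_{Largo}; substituting into the reaction function, (4/3)x_{Largo} = 65/3 and x_{Largo} = 16.25.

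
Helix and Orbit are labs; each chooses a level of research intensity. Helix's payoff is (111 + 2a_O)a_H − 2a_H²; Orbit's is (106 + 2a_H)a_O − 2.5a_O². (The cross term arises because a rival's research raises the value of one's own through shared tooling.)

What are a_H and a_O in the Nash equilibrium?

47.9375, 40.375

Expanding Helix's payoff: 111a_H + 2a_Oa_H − 2a_H².
∂π/∂a_H = 111 + 2a_O − 4a_H = 0, so a_H = 27.75 + 0.5a_O.
Likewise for Orbit: a_O = 21.2 + 0.4a_H.
Plugging a_O into Helix's best response: a_H = 27.75 + 0.5(21.2 + 0.4a_H) ⇒ 0.8a_H = 38.35, so a_H = 47.9375.
Then a_O = 21.2 + 0.4·47.9375 = 40.375.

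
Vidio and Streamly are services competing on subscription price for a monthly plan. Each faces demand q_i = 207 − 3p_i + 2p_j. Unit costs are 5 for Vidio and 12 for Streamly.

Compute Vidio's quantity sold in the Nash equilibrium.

Vidio's profit: π = (p_{Vidio} − 5)(207 − 3p_{Vidio} + 2p_{Streamly}).
∂π/∂p_{Vidio} = 222 − 6p_{Vidio} + 2p_{Streamly} = 0 ⇒ p_{Vidio} = 37 + (1/3)p_{Streamly}.
Similarly p_{Streamly} = 40.5 + (1/3)p_{Vidio}.
Solving the two reaction functions simultaneously: (1 − (1/3)(1/3))p_{Vidio} = 37 + (1/3)·40.5, so (8/9)p_{Vidio} = 50.5 and p_{Vidio} = 56.8125.
Then p_{Streamly} = 40.5 + (1/3)·56.8125 = 59.4375.
q_{Vidio} = 207 − 3·56.8125 + 2·59.4375 = 155.4375.

155.4375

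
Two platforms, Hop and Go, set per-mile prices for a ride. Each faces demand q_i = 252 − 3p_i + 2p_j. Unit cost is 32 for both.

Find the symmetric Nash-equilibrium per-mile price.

Hop's profit: π = (p_{Hop} − 32)(252 − 3p_{Hop} + 2p_{Go}).
∂π/∂p_{Hop} = 348 − 6p_{Hop} + 2p_{Go} = 0 ⇒ p_{Hop} = 58 + (1/3)p_{Go}.
Setting p_{Hop} = p_{Go} in the reaction function: p_{Hop} = 58 + (1/3)p_{Hop}, so p_{Hop} = 58 / (2/3) = 87.

87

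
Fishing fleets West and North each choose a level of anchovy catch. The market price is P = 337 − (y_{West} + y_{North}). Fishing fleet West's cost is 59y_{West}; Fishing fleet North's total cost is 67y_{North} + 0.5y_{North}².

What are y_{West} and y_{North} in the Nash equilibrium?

Fishing fleet West's profit: π = y_{West}(337 − (y_{West} + y_{North})) − 59y_{West}.
∂π/∂y_{West} = 278 − 2y_{West} − y_{North} = 0, so y_{West} = 139 − 0.5y_{North}.
For North: ∂π/∂y_{North} = 270 − 3y_{North} − y_{West} = 0 ⇒ y_{North} = 90 − (1/3)y_{West}.
Solving the two reaction functions simultaneously: (1 − (−0.5)(−1/3))y_{West} = 139 − 0.5·90, so (5/6)y_{West} = 94 and y_{West} = 112.8.
Then y_{North} = 90 − (1/3)·112.8 = 52.4.

112.8, 52.4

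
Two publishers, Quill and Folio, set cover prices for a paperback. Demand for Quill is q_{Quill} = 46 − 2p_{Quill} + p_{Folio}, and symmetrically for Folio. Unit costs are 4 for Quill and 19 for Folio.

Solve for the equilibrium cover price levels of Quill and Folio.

20, 26

Quill's profit: π = (p_{Quill} − 4)(46 − 2p_{Quill} + p_{Folio}).
∂π/∂p_{Quill} = 54 − 4p_{Quill} + p_{Folio} = 0 ⇒ p_{Quill} = 13.5 + 0.25p_{Folio}.
Similarly p_{Folio} = 21 + 0.25p_{Quill}.
Substituting the second reaction function into the first: p_{Quill} = 13.5 + 0.25(21 + 0.25p_{Quill}), which gives 0.9375p_{Quill} = 18.75 ⇒ p_{Quill} = 20.
Then p_{Folio} = 21 + 0.25·20 = 26.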